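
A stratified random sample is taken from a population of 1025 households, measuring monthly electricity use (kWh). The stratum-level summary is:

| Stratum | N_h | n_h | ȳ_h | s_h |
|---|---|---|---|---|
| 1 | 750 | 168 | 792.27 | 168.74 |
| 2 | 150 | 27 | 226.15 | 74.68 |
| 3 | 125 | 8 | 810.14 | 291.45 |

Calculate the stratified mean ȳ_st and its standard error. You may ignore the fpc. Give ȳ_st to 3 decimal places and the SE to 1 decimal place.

ȳ_st = Σ W_h ȳ_h = (750·792.27 + 150·226.15 + 125·810.14)/1025 = 711.60244
V̂(ȳ_st) = Σ W_h² s_h²/n_h, with W_h = N_h/N and N = 1025:
  stratum 1: (750/1025)²·168.74²/168 = 90.7406
  stratum 2: (150/1025)²·74.68²/27 = 4.42364
  stratum 3: (125/1025)²·291.45²/8 = 157.91
V̂(ȳ_st) = 253.075
SE(ȳ_st) = √253.075 = 15.9083

ȳ_st ≈ 711.602, SE ≈ 15.9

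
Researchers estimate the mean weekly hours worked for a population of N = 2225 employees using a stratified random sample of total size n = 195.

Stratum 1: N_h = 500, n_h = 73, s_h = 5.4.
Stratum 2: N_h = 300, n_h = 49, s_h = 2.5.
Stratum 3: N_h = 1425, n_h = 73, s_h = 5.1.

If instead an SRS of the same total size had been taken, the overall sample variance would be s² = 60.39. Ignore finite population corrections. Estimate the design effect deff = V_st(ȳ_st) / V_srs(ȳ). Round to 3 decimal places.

V̂(ȳ_st) = Σ W_h² s_h²/n_h, with W_h = N_h/N and N = 2225:
  stratum 1: (500/2225)²·5.4²/73 = 0.0201718
  stratum 2: (300/2225)²·2.5²/49 = 0.00231882
  stratum 3: (1425/2225)²·5.1²/73 = 0.146146
V_st = 0.168637
V_srs = s²/n = 60.39/195 = 0.309692
deff = V_st / V_srs = 0.168637/0.309692 = 0.5445

deff ≈ 0.545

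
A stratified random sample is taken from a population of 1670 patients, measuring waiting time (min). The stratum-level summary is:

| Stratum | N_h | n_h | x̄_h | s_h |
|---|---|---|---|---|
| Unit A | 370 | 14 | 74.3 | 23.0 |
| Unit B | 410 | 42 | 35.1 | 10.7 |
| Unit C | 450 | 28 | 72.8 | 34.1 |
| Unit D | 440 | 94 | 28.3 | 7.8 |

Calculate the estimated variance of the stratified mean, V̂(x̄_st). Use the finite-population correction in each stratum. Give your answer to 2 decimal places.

V̂(x̄_st) ≈ 4.80

V̂(x̄_st) = Σ W_h² (1 − n_h/N_h) s_h²/n_h, with W_h = N_h/N and N = 1670:
  stratum Unit A: (370/1670)²·(1 − 14/370)·23.0²/14 = 1.78462
  stratum Unit B: (410/1670)²·(1 − 42/410)·10.7²/42 = 0.147475
  stratum Unit C: (450/1670)²·(1 − 28/450)·34.1²/28 = 2.82776
  stratum Unit D: (440/1670)²·(1 − 94/440)·7.8²/94 = 0.0353311
V̂(x̄_st) = 4.79519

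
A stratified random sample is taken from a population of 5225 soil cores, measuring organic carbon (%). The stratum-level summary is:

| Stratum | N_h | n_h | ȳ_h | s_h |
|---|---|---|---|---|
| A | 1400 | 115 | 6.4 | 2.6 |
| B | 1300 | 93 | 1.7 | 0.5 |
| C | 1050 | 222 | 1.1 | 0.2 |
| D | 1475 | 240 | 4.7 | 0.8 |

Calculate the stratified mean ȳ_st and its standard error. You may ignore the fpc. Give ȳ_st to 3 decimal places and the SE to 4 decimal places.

ȳ_st ≈ 3.686, SE ≈ 0.0679

ȳ_st = Σ W_h ȳ_h = (1400·6.4 + 1300·1.7 + 1050·1.1 + 1475·4.7)/5225 = 3.68565
V̂(ȳ_st) = Σ W_h² s_h²/n_h, with W_h = N_h/N and N = 5225:
  stratum A: (1400/5225)²·2.6²/115 = 0.00422019
  stratum B: (1300/5225)²·0.5²/93 = 0.000166407
  stratum C: (1050/5225)²·0.2²/222 = 7.27634e-06
  stratum D: (1475/5225)²·0.8²/240 = 0.00021251
V̂(ȳ_st) = 0.00460639
SE(ȳ_st) = √0.00460639 = 0.0678704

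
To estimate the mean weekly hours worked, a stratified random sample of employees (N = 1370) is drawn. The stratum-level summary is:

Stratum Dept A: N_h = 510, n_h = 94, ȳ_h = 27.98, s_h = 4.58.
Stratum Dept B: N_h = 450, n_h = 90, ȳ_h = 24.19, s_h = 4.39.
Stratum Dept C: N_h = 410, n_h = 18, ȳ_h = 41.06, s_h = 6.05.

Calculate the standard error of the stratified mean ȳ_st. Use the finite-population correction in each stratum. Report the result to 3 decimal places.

SE(ȳ_st) ≈ 0.467

V̂(ȳ_st) = Σ W_h² (1 − n_h/N_h) s_h²/n_h, with W_h = N_h/N and N = 1370:
  stratum Dept A: (510/1370)²·(1 − 94/510)·4.58²/94 = 0.0252247
  stratum Dept B: (450/1370)²·(1 − 90/450)·4.39²/90 = 0.0184825
  stratum Dept C: (410/1370)²·(1 − 18/410)·6.05²/18 = 0.174127
V̂(ȳ_st) = 0.217835
SE(ȳ_st) = √0.217835 = 0.466727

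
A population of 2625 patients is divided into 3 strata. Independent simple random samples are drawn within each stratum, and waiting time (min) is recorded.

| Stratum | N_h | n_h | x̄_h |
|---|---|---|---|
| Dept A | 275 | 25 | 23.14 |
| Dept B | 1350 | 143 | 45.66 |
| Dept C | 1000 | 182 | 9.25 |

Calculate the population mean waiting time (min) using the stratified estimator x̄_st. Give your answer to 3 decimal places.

N = Σ N_h = 2625. Stratum weights W_h = N_h/N.
x̄_st = (275·23.14 + 1350·45.66 + 1000·9.25) / 2625 = 29.43029

x̄_st ≈ 29.430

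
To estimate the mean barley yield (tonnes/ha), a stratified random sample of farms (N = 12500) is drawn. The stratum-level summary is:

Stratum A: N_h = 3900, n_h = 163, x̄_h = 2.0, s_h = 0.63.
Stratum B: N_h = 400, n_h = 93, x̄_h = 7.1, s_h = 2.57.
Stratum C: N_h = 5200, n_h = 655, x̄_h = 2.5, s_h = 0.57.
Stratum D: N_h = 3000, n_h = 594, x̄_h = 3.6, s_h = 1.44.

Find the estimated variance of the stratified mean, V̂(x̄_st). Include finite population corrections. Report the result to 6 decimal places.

V̂(x̄_st) = Σ W_h² (1 − n_h/N_h) s_h²/n_h, with W_h = N_h/N and N = 12500:
  stratum A: (3900/12500)²·(1 − 163/3900)·0.63²/163 = 0.000227123
  stratum B: (400/12500)²·(1 − 93/400)·2.57²/93 = 5.58164e-05
  stratum C: (5200/12500)²·(1 − 655/5200)·0.57²/655 = 7.50284e-05
  stratum D: (3000/12500)²·(1 − 594/3000)·1.44²/594 = 0.000161263
V̂(x̄_st) = 0.000519231

V̂(x̄_st) ≈ 0.000519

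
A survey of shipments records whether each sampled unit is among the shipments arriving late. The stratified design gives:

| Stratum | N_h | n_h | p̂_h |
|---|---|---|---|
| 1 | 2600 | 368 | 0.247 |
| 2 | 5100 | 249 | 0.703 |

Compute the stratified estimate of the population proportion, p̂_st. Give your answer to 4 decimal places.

N = 7700; stratum weights W_h = N_h/N.
p̂_st = Σ W_h p̂_h = (2600·0.247 + 5100·0.703)/7700 = 0.54903

p̂_st ≈ 0.5490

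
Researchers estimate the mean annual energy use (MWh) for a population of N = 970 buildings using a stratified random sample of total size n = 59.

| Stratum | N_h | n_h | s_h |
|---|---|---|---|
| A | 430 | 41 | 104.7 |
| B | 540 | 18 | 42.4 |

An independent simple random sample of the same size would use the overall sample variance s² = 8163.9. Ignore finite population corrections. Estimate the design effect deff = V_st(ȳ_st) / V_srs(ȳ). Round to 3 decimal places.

V̂(ȳ_st) = Σ W_h² s_h²/n_h, with W_h = N_h/N and N = 970:
  stratum A: (430/970)²·104.7²/41 = 52.5416
  stratum B: (540/970)²·42.4²/18 = 30.953
V_st = 83.4946
V_srs = s²/n = 8163.9/59 = 138.371
deff = V_st / V_srs = 83.4946/138.371 = 0.6034

deff ≈ 0.603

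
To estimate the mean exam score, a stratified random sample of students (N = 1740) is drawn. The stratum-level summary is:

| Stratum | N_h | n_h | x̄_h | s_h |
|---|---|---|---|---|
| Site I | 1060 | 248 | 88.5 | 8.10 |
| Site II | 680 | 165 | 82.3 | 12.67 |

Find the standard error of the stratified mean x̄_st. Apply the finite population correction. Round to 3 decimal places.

V̂(x̄_st) = Σ W_h² (1 − n_h/N_h) s_h²/n_h, with W_h = N_h/N and N = 1740:
  stratum Site I: (1060/1740)²·(1 − 248/1060)·8.10²/248 = 0.0752111
  stratum Site II: (680/1740)²·(1 − 165/680)·12.67²/165 = 0.112535
V̂(x̄_st) = 0.187746
SE(x̄_st) = √0.187746 = 0.433297

SE(x̄_st) ≈ 0.433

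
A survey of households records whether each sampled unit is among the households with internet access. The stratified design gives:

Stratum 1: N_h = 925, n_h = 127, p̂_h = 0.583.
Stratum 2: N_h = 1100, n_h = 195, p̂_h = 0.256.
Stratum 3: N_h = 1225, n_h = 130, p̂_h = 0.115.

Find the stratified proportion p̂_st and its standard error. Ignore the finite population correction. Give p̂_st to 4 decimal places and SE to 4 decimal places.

p̂_st ≈ 0.2959, SE ≈ 0.0195

N = 3250; stratum weights W_h = N_h/N.
p̂_st = Σ W_h p̂_h = (925·0.583 + 1100·0.256 + 1225·0.115)/3250 = 0.29592
V̂(p̂_st) = Σ W_h² p̂_h(1−p̂_h)/(n_h−1):
  stratum 1: (925/3250)²·0.583·0.417/126 = 0.000156297
  stratum 2: (1100/3250)²·0.256·0.744/194 = 0.000112468
  stratum 3: (1225/3250)²·0.115·0.885/129 = 0.000112087
V̂(p̂_st) = 0.000380853; SE = √V̂ = 0.0195154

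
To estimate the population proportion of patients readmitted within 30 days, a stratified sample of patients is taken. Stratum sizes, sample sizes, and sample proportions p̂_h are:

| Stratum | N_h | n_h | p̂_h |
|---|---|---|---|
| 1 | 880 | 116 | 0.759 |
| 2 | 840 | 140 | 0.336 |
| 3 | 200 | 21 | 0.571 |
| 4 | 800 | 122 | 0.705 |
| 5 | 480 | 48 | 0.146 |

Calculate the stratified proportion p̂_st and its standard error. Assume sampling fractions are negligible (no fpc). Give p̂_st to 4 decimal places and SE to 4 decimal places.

N = 3200; stratum weights W_h = N_h/N.
p̂_st = Σ W_h p̂_h = (880·0.759 + 840·0.336 + 200·0.571 + 800·0.705 + 480·0.146)/3200 = 0.53076
V̂(p̂_st) = Σ W_h² p̂_h(1−p̂_h)/(n_h−1):
  stratum 1: (880/3200)²·0.759·0.241/115 = 0.000120289
  stratum 2: (840/3200)²·0.336·0.664/139 = 0.000110599
  stratum 3: (200/3200)²·0.571·0.429/20 = 4.78436e-05
  stratum 4: (800/3200)²·0.705·0.295/121 = 0.000107425
  stratum 5: (480/3200)²·0.146·0.854/47 = 5.96891e-05
V̂(p̂_st) = 0.000445846; SE = √V̂ = 0.0211151

p̂_st ≈ 0.5308, SE ≈ 0.0211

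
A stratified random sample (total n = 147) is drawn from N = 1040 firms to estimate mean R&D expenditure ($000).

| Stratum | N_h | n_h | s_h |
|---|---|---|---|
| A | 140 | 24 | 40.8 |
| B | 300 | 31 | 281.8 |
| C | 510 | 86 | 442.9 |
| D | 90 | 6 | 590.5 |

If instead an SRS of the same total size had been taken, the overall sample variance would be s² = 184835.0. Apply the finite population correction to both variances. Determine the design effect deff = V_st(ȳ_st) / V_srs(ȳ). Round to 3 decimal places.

deff ≈ 0.977

V̂(ȳ_st) = Σ W_h² (1 − n_h/N_h) s_h²/n_h, with W_h = N_h/N and N = 1040:
  stratum A: (140/1040)²·(1 − 24/140)·40.8²/24 = 1.04143
  stratum B: (300/1040)²·(1 − 31/300)·281.8²/31 = 191.129
  stratum C: (510/1040)²·(1 − 86/510)·442.9²/86 = 456.018
  stratum D: (90/1040)²·(1 − 6/90)·590.5²/6 = 406.204
V_st = 1054.39
V_srs = (1 − 147/1040)·184835.0/147 = 1079.65
deff = V_st / V_srs = 1054.39/1079.65 = 0.9766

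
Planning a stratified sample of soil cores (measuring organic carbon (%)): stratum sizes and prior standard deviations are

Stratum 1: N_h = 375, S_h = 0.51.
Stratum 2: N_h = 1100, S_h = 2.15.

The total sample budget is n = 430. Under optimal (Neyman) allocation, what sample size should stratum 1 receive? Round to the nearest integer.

32

Neyman allocation: n_h = n · N_h S_h / Σ N_i S_i, with n = 430.
  stratum 1: N_h·S_h = 375·0.51 = 191.25
  stratum 2: N_h·S_h = 1100·2.15 = 2365.00
Σ N_h S_h = 2556.25
n for stratum 1 = 430·191.25/2556.25 = 32.171 → 32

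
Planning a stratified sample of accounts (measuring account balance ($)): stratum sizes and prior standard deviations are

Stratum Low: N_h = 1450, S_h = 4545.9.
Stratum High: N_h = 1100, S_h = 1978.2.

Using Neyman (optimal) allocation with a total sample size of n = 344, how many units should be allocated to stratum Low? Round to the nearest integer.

259

Neyman allocation: n_h = n · N_h S_h / Σ N_i S_i, with n = 344.
  stratum Low: N_h·S_h = 1450·4545.9 = 6591555.00
  stratum High: N_h·S_h = 1100·1978.2 = 2176020.00
Σ N_h S_h = 8767575.00
n for stratum Low = 344·6591555.00/8767575.00 = 258.623 → 259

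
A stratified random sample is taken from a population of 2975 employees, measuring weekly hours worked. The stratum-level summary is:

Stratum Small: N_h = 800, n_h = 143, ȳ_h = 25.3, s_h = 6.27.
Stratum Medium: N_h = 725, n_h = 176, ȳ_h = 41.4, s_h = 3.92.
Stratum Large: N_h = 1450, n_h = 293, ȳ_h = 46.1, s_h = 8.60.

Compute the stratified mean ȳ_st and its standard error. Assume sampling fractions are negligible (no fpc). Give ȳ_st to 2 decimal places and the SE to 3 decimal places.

ȳ_st = Σ W_h ȳ_h = (800·25.3 + 725·41.4 + 1450·46.1)/2975 = 39.36134
V̂(ȳ_st) = Σ W_h² s_h²/n_h, with W_h = N_h/N and N = 2975:
  stratum Small: (800/2975)²·6.27²/143 = 0.0198795
  stratum Medium: (725/2975)²·3.92²/176 = 0.00518515
  stratum Large: (1450/2975)²·8.60²/293 = 0.0599641
V̂(ȳ_st) = 0.0850287
SE(ȳ_st) = √0.0850287 = 0.291597

ȳ_st ≈ 39.36, SE ≈ 0.292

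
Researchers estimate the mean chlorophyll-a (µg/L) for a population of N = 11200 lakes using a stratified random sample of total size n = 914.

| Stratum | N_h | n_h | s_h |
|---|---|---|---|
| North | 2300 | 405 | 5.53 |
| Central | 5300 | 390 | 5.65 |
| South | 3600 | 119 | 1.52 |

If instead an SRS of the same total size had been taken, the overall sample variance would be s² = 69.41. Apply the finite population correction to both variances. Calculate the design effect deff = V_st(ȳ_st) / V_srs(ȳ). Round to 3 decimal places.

V̂(ȳ_st) = Σ W_h² (1 − n_h/N_h) s_h²/n_h, with W_h = N_h/N and N = 11200:
  stratum North: (2300/11200)²·(1 − 405/2300)·5.53²/405 = 0.00262359
  stratum Central: (5300/11200)²·(1 − 390/5300)·5.65²/390 = 0.0169806
  stratum South: (3600/11200)²·(1 − 119/3600)·1.52²/119 = 0.00193959
V_st = 0.0215438
V_srs = (1 − 914/11200)·69.41/914 = 0.0697436
deff = V_st / V_srs = 0.0215438/0.0697436 = 0.3089

deff ≈ 0.309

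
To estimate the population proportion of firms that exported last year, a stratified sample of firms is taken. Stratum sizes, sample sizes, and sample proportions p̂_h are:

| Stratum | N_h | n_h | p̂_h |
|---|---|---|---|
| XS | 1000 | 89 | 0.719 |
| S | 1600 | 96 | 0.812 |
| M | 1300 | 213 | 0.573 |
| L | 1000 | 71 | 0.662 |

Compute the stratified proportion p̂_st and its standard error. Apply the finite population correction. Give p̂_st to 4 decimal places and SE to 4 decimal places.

N = 4900; stratum weights W_h = N_h/N.
p̂_st = Σ W_h p̂_h = (1000·0.719 + 1600·0.812 + 1300·0.573 + 1000·0.662)/4900 = 0.69900
V̂(p̂_st) = Σ W_h² (1 − n_h/N_h) p̂_h(1−p̂_h)/(n_h−1):
  stratum XS: (1000/4900)²·(1 − 89/1000)·0.719·0.281/88 = 8.71122e-05
  stratum S: (1600/4900)²·(1 − 96/1600)·0.812·0.188/95 = 0.000161052
  stratum M: (1300/4900)²·(1 − 213/1300)·0.573·0.427/212 = 6.79246e-05
  stratum L: (1000/4900)²·(1 − 71/1000)·0.662·0.338/70 = 0.00012368
V̂(p̂_st) = 0.000439769; SE = √V̂ = 0.0209707

p̂_st ≈ 0.6990, SE ≈ 0.0210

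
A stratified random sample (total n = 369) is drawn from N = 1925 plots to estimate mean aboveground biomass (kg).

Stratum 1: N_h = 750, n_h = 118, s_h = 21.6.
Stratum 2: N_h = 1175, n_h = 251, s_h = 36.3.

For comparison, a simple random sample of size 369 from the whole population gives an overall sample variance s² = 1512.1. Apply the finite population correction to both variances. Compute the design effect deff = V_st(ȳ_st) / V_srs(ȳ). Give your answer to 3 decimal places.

deff ≈ 0.617

V̂(ȳ_st) = Σ W_h² (1 − n_h/N_h) s_h²/n_h, with W_h = N_h/N and N = 1925:
  stratum 1: (750/1925)²·(1 − 118/750)·21.6²/118 = 0.505758
  stratum 2: (1175/1925)²·(1 − 251/1175)·36.3²/251 = 1.53811
V_st = 2.04387
V_srs = (1 − 369/1925)·1512.1/369 = 3.31233
deff = V_st / V_srs = 2.04387/3.31233 = 0.6170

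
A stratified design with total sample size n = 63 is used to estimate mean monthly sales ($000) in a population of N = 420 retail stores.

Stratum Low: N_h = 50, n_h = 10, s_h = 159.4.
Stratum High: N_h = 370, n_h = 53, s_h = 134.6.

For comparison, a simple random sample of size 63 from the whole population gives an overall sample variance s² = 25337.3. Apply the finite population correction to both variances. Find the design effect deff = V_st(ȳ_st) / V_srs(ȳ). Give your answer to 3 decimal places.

deff ≈ 0.749

V̂(ȳ_st) = Σ W_h² (1 − n_h/N_h) s_h²/n_h, with W_h = N_h/N and N = 420:
  stratum Low: (50/420)²·(1 − 10/50)·159.4²/10 = 28.8077
  stratum High: (370/420)²·(1 − 53/370)·134.6²/53 = 227.288
V_st = 256.096
V_srs = (1 − 63/420)·25337.3/63 = 341.852
deff = V_st / V_srs = 256.096/341.852 = 0.7491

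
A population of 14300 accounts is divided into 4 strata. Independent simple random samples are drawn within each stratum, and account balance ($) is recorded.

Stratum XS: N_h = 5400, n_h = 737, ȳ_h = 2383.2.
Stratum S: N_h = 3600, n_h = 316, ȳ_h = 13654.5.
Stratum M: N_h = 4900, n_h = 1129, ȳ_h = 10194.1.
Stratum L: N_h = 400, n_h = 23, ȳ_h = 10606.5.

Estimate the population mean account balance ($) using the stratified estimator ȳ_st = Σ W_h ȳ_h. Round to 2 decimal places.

N = Σ N_h = 14300. Stratum weights W_h = N_h/N.
ȳ_st = (5400·2383.2 + 3600·13654.5 + 4900·10194.1 + 400·10606.5) / 14300 = 8127.2147

ȳ_st ≈ 8127.21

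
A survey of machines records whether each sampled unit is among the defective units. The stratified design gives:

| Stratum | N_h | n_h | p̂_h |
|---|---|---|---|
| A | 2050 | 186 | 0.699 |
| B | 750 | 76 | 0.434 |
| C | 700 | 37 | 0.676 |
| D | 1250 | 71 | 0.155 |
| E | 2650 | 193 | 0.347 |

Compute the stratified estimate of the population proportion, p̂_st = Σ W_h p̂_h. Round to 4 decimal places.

p̂_st ≈ 0.4520

N = 7400; stratum weights W_h = N_h/N.
p̂_st = Σ W_h p̂_h = (2050·0.699 + 750·0.434 + 700·0.676 + 1250·0.155 + 2650·0.347)/7400 = 0.45202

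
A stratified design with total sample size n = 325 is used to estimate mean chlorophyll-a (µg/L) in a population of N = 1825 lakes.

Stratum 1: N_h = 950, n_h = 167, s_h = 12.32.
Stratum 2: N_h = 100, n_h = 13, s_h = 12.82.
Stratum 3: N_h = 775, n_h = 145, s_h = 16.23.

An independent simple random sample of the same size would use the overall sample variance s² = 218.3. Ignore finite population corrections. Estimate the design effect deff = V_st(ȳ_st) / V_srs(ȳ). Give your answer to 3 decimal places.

V̂(ȳ_st) = Σ W_h² s_h²/n_h, with W_h = N_h/N and N = 1825:
  stratum 1: (950/1825)²·12.32²/167 = 0.246278
  stratum 2: (100/1825)²·12.82²/13 = 0.0379583
  stratum 3: (775/1825)²·16.23²/145 = 0.327602
V_st = 0.611839
V_srs = s²/n = 218.3/325 = 0.671692
deff = V_st / V_srs = 0.611839/0.671692 = 0.9109

deff ≈ 0.911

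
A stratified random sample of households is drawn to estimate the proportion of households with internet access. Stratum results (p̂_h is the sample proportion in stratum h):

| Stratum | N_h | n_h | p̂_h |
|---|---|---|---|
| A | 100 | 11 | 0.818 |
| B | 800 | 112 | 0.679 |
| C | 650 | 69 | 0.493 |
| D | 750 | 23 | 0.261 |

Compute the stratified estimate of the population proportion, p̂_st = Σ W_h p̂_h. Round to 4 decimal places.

p̂_st ≈ 0.4962

N = 2300; stratum weights W_h = N_h/N.
p̂_st = Σ W_h p̂_h = (100·0.818 + 800·0.679 + 650·0.493 + 750·0.261)/2300 = 0.49617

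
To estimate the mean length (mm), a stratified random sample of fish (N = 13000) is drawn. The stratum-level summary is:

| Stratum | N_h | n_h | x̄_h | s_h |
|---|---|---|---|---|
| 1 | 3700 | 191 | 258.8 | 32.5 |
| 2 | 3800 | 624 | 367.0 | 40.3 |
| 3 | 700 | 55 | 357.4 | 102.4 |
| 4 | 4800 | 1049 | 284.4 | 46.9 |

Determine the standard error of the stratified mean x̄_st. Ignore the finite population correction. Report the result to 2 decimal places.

SE(x̄_st) ≈ 1.23

V̂(x̄_st) = Σ W_h² s_h²/n_h, with W_h = N_h/N and N = 13000:
  stratum 1: (3700/13000)²·32.5²/191 = 0.447971
  stratum 2: (3800/13000)²·40.3²/624 = 0.222385
  stratum 3: (700/13000)²·102.4²/55 = 0.552773
  stratum 4: (4800/13000)²·46.9²/1049 = 0.285868
V̂(x̄_st) = 1.509
SE(x̄_st) = √1.509 = 1.22841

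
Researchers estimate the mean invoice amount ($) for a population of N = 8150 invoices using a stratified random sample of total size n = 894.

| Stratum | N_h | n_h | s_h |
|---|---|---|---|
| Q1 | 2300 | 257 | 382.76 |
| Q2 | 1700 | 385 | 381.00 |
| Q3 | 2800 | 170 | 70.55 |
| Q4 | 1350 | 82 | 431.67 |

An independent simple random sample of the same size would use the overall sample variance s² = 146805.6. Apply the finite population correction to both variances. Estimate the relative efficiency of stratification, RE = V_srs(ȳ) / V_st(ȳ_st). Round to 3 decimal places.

RE ≈ 1.273

V̂(ȳ_st) = Σ W_h² (1 − n_h/N_h) s_h²/n_h, with W_h = N_h/N and N = 8150:
  stratum Q1: (2300/8150)²·(1 − 257/2300)·382.76²/257 = 40.3275
  stratum Q2: (1700/8150)²·(1 − 385/1700)·381.00²/385 = 12.6896
  stratum Q3: (2800/8150)²·(1 − 170/2800)·70.55²/170 = 3.24596
  stratum Q4: (1350/8150)²·(1 − 82/1350)·431.67²/82 = 58.5636
V_st = 114.827
V_srs = (1 − 894/8150)·146805.6/894 = 146.199
Relative efficiency = V_srs / V_st = 146.199/114.827 = 1.2732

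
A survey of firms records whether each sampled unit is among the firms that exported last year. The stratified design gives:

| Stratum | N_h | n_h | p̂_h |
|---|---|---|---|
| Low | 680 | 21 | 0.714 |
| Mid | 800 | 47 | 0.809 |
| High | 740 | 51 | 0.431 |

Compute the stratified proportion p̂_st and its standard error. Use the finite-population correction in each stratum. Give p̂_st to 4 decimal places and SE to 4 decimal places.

N = 2220; stratum weights W_h = N_h/N.
p̂_st = Σ W_h p̂_h = (680·0.714 + 800·0.809 + 740·0.431)/2220 = 0.65390
V̂(p̂_st) = Σ W_h² (1 − n_h/N_h) p̂_h(1−p̂_h)/(n_h−1):
  stratum Low: (680/2220)²·(1 − 21/680)·0.714·0.286/20 = 0.000928373
  stratum Mid: (800/2220)²·(1 − 47/800)·0.809·0.191/46 = 0.000410585
  stratum High: (740/2220)²·(1 − 51/740)·0.431·0.569/50 = 0.000507416
V̂(p̂_st) = 0.00184637; SE = √V̂ = 0.0429695

p̂_st ≈ 0.6539, SE ≈ 0.0430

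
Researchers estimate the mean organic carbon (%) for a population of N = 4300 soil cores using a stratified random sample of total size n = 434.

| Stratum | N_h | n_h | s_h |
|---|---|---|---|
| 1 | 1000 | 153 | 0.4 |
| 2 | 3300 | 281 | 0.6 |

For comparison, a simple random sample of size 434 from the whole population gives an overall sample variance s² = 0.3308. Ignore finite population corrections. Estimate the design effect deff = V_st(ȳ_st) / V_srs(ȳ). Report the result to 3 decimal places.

deff ≈ 1.064

V̂(ȳ_st) = Σ W_h² s_h²/n_h, with W_h = N_h/N and N = 4300:
  stratum 1: (1000/4300)²·0.4²/153 = 5.65577e-05
  stratum 2: (3300/4300)²·0.6²/281 = 0.000754548
V_st = 0.000811106
V_srs = s²/n = 0.3308/434 = 0.000762212
deff = V_st / V_srs = 0.000811106/0.000762212 = 1.0641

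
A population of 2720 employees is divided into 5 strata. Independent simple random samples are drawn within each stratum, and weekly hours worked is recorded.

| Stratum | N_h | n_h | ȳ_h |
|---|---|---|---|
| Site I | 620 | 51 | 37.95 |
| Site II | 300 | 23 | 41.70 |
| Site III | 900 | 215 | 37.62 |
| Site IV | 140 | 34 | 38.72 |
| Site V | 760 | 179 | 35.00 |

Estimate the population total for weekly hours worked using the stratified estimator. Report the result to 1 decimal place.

τ̂_st ≈ 101917.8

τ̂_st = Σ N_h ȳ_h = 620·37.95 + 300·41.70 + 900·37.62 + 140·38.72 + 760·35.00 = 101917.8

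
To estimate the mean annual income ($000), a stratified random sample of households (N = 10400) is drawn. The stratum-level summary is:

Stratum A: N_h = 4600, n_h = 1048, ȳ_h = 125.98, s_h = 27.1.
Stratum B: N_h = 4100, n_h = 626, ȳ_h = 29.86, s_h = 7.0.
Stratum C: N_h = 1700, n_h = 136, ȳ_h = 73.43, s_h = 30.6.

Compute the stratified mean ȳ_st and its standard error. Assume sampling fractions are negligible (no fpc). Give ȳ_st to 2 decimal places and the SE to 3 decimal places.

ȳ_st = Σ W_h ȳ_h = (4600·125.98 + 4100·29.86 + 1700·73.43)/10400 = 79.49663
V̂(ȳ_st) = Σ W_h² s_h²/n_h, with W_h = N_h/N and N = 10400:
  stratum A: (4600/10400)²·27.1²/1048 = 0.137096
  stratum B: (4100/10400)²·7.0²/626 = 0.0121653
  stratum C: (1700/10400)²·30.6²/136 = 0.183965
V̂(ȳ_st) = 0.333227
SE(ȳ_st) = √0.333227 = 0.577258

ȳ_st ≈ 79.50, SE ≈ 0.577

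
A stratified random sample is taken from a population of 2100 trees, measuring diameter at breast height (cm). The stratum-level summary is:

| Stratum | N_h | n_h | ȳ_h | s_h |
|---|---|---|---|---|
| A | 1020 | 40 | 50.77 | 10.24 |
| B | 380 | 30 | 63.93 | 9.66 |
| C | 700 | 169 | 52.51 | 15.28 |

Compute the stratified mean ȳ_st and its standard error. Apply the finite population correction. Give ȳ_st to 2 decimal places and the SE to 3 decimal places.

ȳ_st ≈ 53.73, SE ≈ 0.897

ȳ_st = Σ W_h ȳ_h = (1020·50.77 + 380·63.93 + 700·52.51)/2100 = 53.73133
V̂(ȳ_st) = Σ W_h² (1 − n_h/N_h) s_h²/n_h, with W_h = N_h/N and N = 2100:
  stratum A: (1020/2100)²·(1 − 40/1020)·10.24²/40 = 0.594193
  stratum B: (380/2100)²·(1 − 30/380)·9.66²/30 = 0.0938093
  stratum C: (700/2100)²·(1 − 169/700)·15.28²/169 = 0.116443
V̂(ȳ_st) = 0.804446
SE(ȳ_st) = √0.804446 = 0.896909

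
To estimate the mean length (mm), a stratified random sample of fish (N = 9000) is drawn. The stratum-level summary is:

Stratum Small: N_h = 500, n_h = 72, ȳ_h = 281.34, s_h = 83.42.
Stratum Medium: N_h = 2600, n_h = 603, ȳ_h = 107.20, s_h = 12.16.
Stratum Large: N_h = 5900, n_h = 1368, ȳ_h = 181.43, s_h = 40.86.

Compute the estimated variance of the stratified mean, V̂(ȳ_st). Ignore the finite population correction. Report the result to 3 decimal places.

V̂(ȳ_st) = Σ W_h² s_h²/n_h, with W_h = N_h/N and N = 9000:
  stratum Small: (500/9000)²·83.42²/72 = 0.298307
  stratum Medium: (2600/9000)²·12.16²/603 = 0.020465
  stratum Large: (5900/9000)²·40.86²/1368 = 0.524481
V̂(ȳ_st) = 0.843252

V̂(ȳ_st) ≈ 0.843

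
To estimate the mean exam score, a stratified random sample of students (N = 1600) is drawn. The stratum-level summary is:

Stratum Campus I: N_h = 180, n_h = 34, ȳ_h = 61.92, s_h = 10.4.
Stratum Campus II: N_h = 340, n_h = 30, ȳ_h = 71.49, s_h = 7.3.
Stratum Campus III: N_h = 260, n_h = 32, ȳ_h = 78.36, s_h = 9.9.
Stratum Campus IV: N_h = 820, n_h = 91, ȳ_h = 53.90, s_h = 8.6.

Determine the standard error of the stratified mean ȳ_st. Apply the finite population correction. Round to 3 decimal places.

V̂(ȳ_st) = Σ W_h² (1 − n_h/N_h) s_h²/n_h, with W_h = N_h/N and N = 1600:
  stratum Campus I: (180/1600)²·(1 − 34/180)·10.4²/34 = 0.0326568
  stratum Campus II: (340/1600)²·(1 − 30/340)·7.3²/30 = 0.073135
  stratum Campus III: (260/1600)²·(1 − 32/260)·9.9²/32 = 0.0709233
  stratum Campus IV: (820/1600)²·(1 − 91/820)·8.6²/91 = 0.189783
V̂(ȳ_st) = 0.366498
SE(ȳ_st) = √0.366498 = 0.605391

SE(ȳ_st) ≈ 0.605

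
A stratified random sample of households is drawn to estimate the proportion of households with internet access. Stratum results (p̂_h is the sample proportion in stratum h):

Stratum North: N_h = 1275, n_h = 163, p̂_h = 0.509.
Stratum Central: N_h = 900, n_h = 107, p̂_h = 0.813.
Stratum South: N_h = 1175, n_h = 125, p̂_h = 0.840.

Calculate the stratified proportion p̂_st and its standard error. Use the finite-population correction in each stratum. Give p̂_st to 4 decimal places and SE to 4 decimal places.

p̂_st ≈ 0.7068, SE ≈ 0.0201

N = 3350; stratum weights W_h = N_h/N.
p̂_st = Σ W_h p̂_h = (1275·0.509 + 900·0.813 + 1175·0.840)/3350 = 0.70677
V̂(p̂_st) = Σ W_h² (1 − n_h/N_h) p̂_h(1−p̂_h)/(n_h−1):
  stratum North: (1275/3350)²·(1 − 163/1275)·0.509·0.491/162 = 0.000194899
  stratum Central: (900/3350)²·(1 − 107/900)·0.813·0.187/106 = 9.12121e-05
  stratum South: (1175/3350)²·(1 − 125/1175)·0.840·0.160/124 = 0.000119156
V̂(p̂_st) = 0.000405267; SE = √V̂ = 0.0201312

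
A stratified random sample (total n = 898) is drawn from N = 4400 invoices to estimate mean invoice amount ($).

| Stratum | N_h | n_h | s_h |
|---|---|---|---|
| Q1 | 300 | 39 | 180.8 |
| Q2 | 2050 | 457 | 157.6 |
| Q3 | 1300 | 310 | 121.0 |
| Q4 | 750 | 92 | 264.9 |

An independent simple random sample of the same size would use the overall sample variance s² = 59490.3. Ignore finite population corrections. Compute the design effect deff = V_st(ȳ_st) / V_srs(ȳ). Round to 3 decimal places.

deff ≈ 0.634

V̂(ȳ_st) = Σ W_h² s_h²/n_h, with W_h = N_h/N and N = 4400:
  stratum Q1: (300/4400)²·180.8²/39 = 3.89645
  stratum Q2: (2050/4400)²·157.6²/457 = 11.7977
  stratum Q3: (1300/4400)²·121.0²/310 = 4.12278
  stratum Q4: (750/4400)²·264.9²/92 = 22.1612
V_st = 41.9782
V_srs = s²/n = 59490.3/898 = 66.2476
deff = V_st / V_srs = 41.9782/66.2476 = 0.6337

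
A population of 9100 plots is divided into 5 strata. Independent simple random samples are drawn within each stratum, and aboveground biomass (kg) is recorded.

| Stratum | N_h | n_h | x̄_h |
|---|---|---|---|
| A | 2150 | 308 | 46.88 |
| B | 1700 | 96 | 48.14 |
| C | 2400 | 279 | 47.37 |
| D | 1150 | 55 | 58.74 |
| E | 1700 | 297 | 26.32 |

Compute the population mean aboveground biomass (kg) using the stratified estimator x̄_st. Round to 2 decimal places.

N = Σ N_h = 9100. Stratum weights W_h = N_h/N.
x̄_st = (2150·46.88 + 1700·48.14 + 2400·47.37 + 1150·58.74 + 1700·26.32) / 9100 = 44.9025

x̄_st ≈ 44.90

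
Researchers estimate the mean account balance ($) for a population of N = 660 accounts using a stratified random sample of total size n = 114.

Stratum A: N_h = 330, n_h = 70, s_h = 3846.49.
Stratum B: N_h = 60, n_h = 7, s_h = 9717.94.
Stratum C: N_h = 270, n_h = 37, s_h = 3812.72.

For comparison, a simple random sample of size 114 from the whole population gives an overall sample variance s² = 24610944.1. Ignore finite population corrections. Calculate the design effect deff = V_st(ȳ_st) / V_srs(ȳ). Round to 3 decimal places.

deff ≈ 1.066

V̂(ȳ_st) = Σ W_h² s_h²/n_h, with W_h = N_h/N and N = 660:
  stratum A: (330/660)²·3846.49²/70 = 52841
  stratum B: (60/660)²·9717.94²/7 = 111497
  stratum C: (270/660)²·3812.72²/37 = 65751.8
V_st = 230090
V_srs = s²/n = 24610944.1/114 = 215885
deff = V_st / V_srs = 230090/215885 = 1.0658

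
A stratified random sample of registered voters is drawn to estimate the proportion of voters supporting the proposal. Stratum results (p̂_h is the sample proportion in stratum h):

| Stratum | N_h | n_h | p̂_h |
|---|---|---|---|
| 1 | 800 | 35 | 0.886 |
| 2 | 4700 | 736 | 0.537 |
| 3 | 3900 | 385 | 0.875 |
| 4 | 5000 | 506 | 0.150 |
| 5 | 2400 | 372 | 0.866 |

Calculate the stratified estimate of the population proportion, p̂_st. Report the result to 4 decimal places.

p̂_st ≈ 0.5639

N = 16800; stratum weights W_h = N_h/N.
p̂_st = Σ W_h p̂_h = (800·0.886 + 4700·0.537 + 3900·0.875 + 5000·0.150 + 2400·0.866)/16800 = 0.56390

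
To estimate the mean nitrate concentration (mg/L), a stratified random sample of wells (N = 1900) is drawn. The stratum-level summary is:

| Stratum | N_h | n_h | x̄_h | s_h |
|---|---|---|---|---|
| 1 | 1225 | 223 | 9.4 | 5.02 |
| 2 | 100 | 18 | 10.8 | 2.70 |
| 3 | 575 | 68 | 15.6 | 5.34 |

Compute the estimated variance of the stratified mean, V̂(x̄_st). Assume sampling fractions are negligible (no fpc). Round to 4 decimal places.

V̂(x̄_st) ≈ 0.0865

V̂(x̄_st) = Σ W_h² s_h²/n_h, with W_h = N_h/N and N = 1900:
  stratum 1: (1225/1900)²·5.02²/223 = 0.0469751
  stratum 2: (100/1900)²·2.70²/18 = 0.00112188
  stratum 3: (575/1900)²·5.34²/68 = 0.0384063
V̂(x̄_st) = 0.0865032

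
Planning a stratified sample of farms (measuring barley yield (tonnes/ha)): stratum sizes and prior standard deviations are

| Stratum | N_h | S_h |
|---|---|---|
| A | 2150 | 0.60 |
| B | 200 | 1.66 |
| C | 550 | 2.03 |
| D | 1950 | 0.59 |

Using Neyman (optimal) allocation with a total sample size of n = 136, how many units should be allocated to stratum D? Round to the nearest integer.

Neyman allocation: n_h = n · N_h S_h / Σ N_i S_i, with n = 136.
  stratum A: N_h·S_h = 2150·0.60 = 1290.00
  stratum B: N_h·S_h = 200·1.66 = 332.00
  stratum C: N_h·S_h = 550·2.03 = 1116.50
  stratum D: N_h·S_h = 1950·0.59 = 1150.50
Σ N_h S_h = 3889.00
n for stratum D = 136·1150.50/3889.00 = 40.233 → 40

40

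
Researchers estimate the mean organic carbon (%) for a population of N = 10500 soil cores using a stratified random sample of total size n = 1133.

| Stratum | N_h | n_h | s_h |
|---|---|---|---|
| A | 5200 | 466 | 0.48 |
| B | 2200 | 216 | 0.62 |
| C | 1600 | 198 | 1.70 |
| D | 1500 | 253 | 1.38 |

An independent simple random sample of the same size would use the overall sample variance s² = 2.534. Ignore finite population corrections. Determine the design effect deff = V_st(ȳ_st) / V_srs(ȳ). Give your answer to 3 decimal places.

V̂(ȳ_st) = Σ W_h² s_h²/n_h, with W_h = N_h/N and N = 10500:
  stratum A: (5200/10500)²·0.48²/466 = 0.000121262
  stratum B: (2200/10500)²·0.62²/216 = 7.81261e-05
  stratum C: (1600/10500)²·1.70²/198 = 0.000338918
  stratum D: (1500/10500)²·1.38²/253 = 0.000153618
V_st = 0.000691923
V_srs = s²/n = 2.534/1133 = 0.00223654
deff = V_st / V_srs = 0.000691923/0.00223654 = 0.3094

deff ≈ 0.309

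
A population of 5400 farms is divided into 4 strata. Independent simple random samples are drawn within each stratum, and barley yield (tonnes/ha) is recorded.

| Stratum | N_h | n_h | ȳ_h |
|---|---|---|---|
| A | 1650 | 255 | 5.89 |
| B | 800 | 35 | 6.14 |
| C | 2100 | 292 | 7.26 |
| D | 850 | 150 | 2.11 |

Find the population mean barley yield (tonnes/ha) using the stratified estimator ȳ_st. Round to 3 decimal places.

N = Σ N_h = 5400. Stratum weights W_h = N_h/N.
ȳ_st = (1650·5.89 + 800·6.14 + 2100·7.26 + 850·2.11) / 5400 = 5.86481

ȳ_st ≈ 5.865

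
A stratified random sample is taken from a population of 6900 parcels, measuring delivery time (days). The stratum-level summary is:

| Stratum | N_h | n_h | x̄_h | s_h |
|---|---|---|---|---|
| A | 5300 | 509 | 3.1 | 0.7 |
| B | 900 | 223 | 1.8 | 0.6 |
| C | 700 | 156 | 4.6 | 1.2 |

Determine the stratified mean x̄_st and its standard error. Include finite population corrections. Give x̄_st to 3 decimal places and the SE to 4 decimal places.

x̄_st = Σ W_h x̄_h = (5300·3.1 + 900·1.8 + 700·4.6)/6900 = 3.08261
V̂(x̄_st) = Σ W_h² (1 − n_h/N_h) s_h²/n_h, with W_h = N_h/N and N = 6900:
  stratum A: (5300/6900)²·(1 − 509/5300)·0.7²/509 = 0.000513431
  stratum B: (900/6900)²·(1 − 223/900)·0.6²/223 = 2.066e-05
  stratum C: (700/6900)²·(1 − 156/700)·1.2²/156 = 7.38306e-05
V̂(x̄_st) = 0.000607922
SE(x̄_st) = √0.000607922 = 0.0246561

x̄_st ≈ 3.083, SE ≈ 0.0247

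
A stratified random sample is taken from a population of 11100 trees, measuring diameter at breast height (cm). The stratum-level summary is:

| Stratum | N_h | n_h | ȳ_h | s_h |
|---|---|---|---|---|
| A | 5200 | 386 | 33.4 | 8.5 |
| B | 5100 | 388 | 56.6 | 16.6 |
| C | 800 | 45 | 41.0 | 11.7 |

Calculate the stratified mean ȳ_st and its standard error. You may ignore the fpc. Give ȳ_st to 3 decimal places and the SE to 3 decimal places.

ȳ_st ≈ 44.607, SE ≈ 0.455

ȳ_st = Σ W_h ȳ_h = (5200·33.4 + 5100·56.6 + 800·41.0)/11100 = 44.60721
V̂(ȳ_st) = Σ W_h² s_h²/n_h, with W_h = N_h/N and N = 11100:
  stratum A: (5200/11100)²·8.5²/386 = 0.0410782
  stratum B: (5100/11100)²·16.6²/388 = 0.149927
  stratum C: (800/11100)²·11.7²/45 = 0.0158013
V̂(ȳ_st) = 0.206806
SE(ȳ_st) = √0.206806 = 0.454759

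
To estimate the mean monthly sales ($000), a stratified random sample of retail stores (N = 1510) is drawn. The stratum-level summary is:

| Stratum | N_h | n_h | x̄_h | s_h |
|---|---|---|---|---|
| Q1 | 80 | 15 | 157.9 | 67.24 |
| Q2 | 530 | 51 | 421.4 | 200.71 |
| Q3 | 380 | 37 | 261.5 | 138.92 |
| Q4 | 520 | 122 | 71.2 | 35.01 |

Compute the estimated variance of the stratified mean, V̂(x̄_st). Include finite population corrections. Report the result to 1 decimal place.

V̂(x̄_st) ≈ 119.4

V̂(x̄_st) = Σ W_h² (1 − n_h/N_h) s_h²/n_h, with W_h = N_h/N and N = 1510:
  stratum Q1: (80/1510)²·(1 − 15/80)·67.24²/15 = 0.687406
  stratum Q2: (530/1510)²·(1 − 51/530)·200.71²/51 = 87.9479
  stratum Q3: (380/1510)²·(1 − 37/380)·138.92²/37 = 29.8162
  stratum Q4: (520/1510)²·(1 − 122/520)·35.01²/122 = 0.91192
V̂(x̄_st) = 119.363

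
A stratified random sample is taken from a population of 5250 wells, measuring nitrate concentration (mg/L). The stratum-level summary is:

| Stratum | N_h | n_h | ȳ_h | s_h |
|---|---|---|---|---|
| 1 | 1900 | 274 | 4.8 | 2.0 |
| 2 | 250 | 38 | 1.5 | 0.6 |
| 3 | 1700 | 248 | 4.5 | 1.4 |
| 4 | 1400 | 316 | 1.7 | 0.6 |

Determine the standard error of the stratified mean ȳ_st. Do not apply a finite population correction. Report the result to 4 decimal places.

V̂(ȳ_st) = Σ W_h² s_h²/n_h, with W_h = N_h/N and N = 5250:
  stratum 1: (1900/5250)²·2.0²/274 = 0.00191204
  stratum 2: (250/5250)²·0.6²/38 = 2.14823e-05
  stratum 3: (1700/5250)²·1.4²/248 = 0.000828674
  stratum 4: (1400/5250)²·0.6²/316 = 8.10127e-05
V̂(ȳ_st) = 0.00284321
SE(ȳ_st) = √0.00284321 = 0.0533218

SE(ȳ_st) ≈ 0.0533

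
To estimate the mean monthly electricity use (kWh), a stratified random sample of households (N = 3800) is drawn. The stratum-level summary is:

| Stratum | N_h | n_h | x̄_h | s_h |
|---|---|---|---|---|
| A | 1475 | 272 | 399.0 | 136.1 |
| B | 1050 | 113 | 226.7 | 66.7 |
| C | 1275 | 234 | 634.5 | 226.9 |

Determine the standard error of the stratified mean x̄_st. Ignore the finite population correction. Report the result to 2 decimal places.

V̂(x̄_st) = Σ W_h² s_h²/n_h, with W_h = N_h/N and N = 3800:
  stratum A: (1475/3800)²·136.1²/272 = 10.2604
  stratum B: (1050/3800)²·66.7²/113 = 3.00597
  stratum C: (1275/3800)²·226.9²/234 = 24.7689
V̂(x̄_st) = 38.0352
SE(x̄_st) = √38.0352 = 6.16727

SE(x̄_st) ≈ 6.17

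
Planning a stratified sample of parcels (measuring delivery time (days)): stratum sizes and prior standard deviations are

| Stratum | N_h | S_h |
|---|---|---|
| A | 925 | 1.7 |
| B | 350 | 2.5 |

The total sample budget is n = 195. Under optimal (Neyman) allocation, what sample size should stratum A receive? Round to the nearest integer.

Neyman allocation: n_h = n · N_h S_h / Σ N_i S_i, with n = 195.
  stratum A: N_h·S_h = 925·1.7 = 1572.50
  stratum B: N_h·S_h = 350·2.5 = 875.00
Σ N_h S_h = 2447.50
n for stratum A = 195·1572.50/2447.50 = 125.286 → 125

125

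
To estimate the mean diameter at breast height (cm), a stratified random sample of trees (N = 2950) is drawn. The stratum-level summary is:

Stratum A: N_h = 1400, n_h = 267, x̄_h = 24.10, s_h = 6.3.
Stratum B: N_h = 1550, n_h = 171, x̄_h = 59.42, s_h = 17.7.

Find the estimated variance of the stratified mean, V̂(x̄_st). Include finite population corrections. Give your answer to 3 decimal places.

V̂(x̄_st) ≈ 0.477

V̂(x̄_st) = Σ W_h² (1 − n_h/N_h) s_h²/n_h, with W_h = N_h/N and N = 2950:
  stratum A: (1400/2950)²·(1 − 267/1400)·6.3²/267 = 0.0270947
  stratum B: (1550/2950)²·(1 − 171/1550)·17.7²/171 = 0.449989
V̂(x̄_st) = 0.477084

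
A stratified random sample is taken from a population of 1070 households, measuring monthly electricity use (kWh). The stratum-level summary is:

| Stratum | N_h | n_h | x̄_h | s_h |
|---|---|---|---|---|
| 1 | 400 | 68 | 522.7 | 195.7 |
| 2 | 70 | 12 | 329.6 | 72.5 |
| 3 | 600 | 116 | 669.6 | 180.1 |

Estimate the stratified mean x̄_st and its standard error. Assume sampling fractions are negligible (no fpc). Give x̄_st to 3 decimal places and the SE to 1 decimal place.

x̄_st ≈ 592.441, SE ≈ 13.0

x̄_st = Σ W_h x̄_h = (400·522.7 + 70·329.6 + 600·669.6)/1070 = 592.44112
V̂(x̄_st) = Σ W_h² s_h²/n_h, with W_h = N_h/N and N = 1070:
  stratum 1: (400/1070)²·195.7²/68 = 78.7091
  stratum 2: (70/1070)²·72.5²/12 = 1.87466
  stratum 3: (600/1070)²·180.1²/116 = 87.9234
V̂(x̄_st) = 168.507
SE(x̄_st) = √168.507 = 12.981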